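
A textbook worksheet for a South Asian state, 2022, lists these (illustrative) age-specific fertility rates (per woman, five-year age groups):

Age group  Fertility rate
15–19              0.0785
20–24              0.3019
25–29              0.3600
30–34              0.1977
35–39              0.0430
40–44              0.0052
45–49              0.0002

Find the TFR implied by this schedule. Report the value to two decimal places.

4.93

Sum of ASFRs = 0.0785 + 0.3019 + 0.3600 + 0.1977 + 0.0430 + 0.0052 + 0.0002 = 0.9865
TFR = 5 × 0.9865 = 4.9325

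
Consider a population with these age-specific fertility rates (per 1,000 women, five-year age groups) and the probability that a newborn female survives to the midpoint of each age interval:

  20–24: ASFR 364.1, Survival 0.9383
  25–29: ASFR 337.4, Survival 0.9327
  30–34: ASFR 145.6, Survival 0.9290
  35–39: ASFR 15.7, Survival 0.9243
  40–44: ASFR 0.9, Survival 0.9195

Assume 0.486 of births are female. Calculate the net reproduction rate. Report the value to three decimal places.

Proportion female at birth = 0.486.
Weighting each age-specific rate by interval width and survival:
  20–24: 5 × 364.1/1000 × 0.9383 = 1.70818
  25–29: 5 × 337.4/1000 × 0.9327 = 1.57346
  30–34: 5 × 145.6/1000 × 0.9290 = 0.67631
  35–39: 5 × 15.7/1000 × 0.9243 = 0.07256
  40–44: 5 × 0.9/1000 × 0.9195 = 0.00414
Sum = 4.03465
NRR = 0.486 × 4.03465 = 1.96084

1.961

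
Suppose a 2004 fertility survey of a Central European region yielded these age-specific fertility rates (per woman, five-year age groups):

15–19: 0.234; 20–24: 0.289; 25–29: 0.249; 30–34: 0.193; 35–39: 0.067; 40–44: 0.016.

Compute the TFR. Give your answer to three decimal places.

5.240

Sum of ASFRs = 0.234 + 0.289 + 0.249 + 0.193 + 0.067 + 0.016 = 1.048
TFR = 5 × 1.048 = 5.24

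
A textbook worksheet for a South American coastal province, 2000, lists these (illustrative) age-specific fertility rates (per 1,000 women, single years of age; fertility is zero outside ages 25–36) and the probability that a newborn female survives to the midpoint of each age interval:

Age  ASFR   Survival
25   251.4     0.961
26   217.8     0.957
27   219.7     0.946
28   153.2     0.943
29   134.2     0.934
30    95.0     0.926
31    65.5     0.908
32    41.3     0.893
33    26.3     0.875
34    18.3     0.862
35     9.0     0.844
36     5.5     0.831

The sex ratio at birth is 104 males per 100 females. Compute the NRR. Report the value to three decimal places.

Proportion female at birth = 100 / (100 + 104) = 0.49020.
Survival-weighted fertility by age (1·fₓ·Sₓ):
  25: 1 × 251.4/1000 × 0.961 = 0.24160
  26: 1 × 217.8/1000 × 0.957 = 0.20843
  27: 1 × 219.7/1000 × 0.946 = 0.20784
  28: 1 × 153.2/1000 × 0.943 = 0.14447
  29: 1 × 134.2/1000 × 0.934 = 0.12534
  30: 1 × 95.0/1000 × 0.926 = 0.08797
  31: 1 × 65.5/1000 × 0.908 = 0.05947
  32: 1 × 41.3/1000 × 0.893 = 0.03688
  33: 1 × 26.3/1000 × 0.875 = 0.02301
  34: 1 × 18.3/1000 × 0.862 = 0.01577
  35: 1 × 9.0/1000 × 0.844 = 0.00760
  36: 1 × 5.5/1000 × 0.831 = 0.00457
Sum = 1.16295
NRR = 0.49020 × 1.16295 = 0.57008
With NRR below 1 the population is below replacement fertility.

0.570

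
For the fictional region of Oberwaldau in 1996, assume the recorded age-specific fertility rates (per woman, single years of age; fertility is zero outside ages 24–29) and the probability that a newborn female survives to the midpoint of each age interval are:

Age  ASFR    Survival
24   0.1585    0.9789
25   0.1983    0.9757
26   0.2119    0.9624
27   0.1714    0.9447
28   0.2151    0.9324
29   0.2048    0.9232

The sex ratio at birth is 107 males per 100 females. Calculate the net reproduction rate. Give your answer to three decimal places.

0.533

Proportion female at birth = 100 / (100 + 107) = 0.48309.
Each age group contributes 1 × ASFR × survival:
  24: 1 × 0.1585 × 0.9789 = 0.15516
  25: 1 × 0.1983 × 0.9757 = 0.19348
  26: 1 × 0.2119 × 0.9624 = 0.20393
  27: 1 × 0.1714 × 0.9447 = 0.16192
  28: 1 × 0.2151 × 0.9324 = 0.20056
  29: 1 × 0.2048 × 0.9232 = 0.18907
Sum = 1.10412
NRR = 0.48309 × 1.10412 = 0.53339
With NRR below 1 the population is below replacement fertility.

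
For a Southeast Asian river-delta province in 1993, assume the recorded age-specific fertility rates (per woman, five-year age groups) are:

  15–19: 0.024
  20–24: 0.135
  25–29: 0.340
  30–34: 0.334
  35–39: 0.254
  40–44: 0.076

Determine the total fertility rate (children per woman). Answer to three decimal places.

Sum of ASFRs = 0.024 + 0.135 + 0.340 + 0.334 + 0.254 + 0.076 = 1.163
TFR = 5 × 1.163 = 5.815

5.815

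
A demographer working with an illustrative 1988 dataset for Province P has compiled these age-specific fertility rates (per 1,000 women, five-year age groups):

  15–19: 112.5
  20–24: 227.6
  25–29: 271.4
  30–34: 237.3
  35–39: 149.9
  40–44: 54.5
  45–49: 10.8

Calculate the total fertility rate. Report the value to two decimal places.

5.32

Sum of ASFRs = 112.5 + 227.6 + 271.4 + 237.3 + 149.9 + 54.5 + 10.8 = 1064.0
TFR = 5 × 1064.0 / 1000 = 5.32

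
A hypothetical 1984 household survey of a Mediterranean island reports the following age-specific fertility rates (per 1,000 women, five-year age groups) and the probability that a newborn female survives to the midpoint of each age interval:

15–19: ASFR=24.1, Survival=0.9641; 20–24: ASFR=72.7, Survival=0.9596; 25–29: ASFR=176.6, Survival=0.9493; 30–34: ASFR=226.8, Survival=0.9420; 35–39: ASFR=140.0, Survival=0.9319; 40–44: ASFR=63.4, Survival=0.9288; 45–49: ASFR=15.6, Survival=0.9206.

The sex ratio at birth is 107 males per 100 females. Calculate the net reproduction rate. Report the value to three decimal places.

1.638

Proportion female at birth = 100 / (100 + 107) = 0.48309.
Each age group contributes 5 × ASFR × survival:
  15–19: 5 × 24.1/1000 × 0.9641 = 0.11617
  20–24: 5 × 72.7/1000 × 0.9596 = 0.34881
  25–29: 5 × 176.6/1000 × 0.9493 = 0.83823
  30–34: 5 × 226.8/1000 × 0.9420 = 1.06823
  35–39: 5 × 140.0/1000 × 0.9319 = 0.65233
  40–44: 5 × 63.4/1000 × 0.9288 = 0.29443
  45–49: 5 × 15.6/1000 × 0.9206 = 0.07181
Sum = 3.39001
NRR = 0.48309 × 3.39001 = 1.63768
With NRR above 1 the population is above replacement fertility.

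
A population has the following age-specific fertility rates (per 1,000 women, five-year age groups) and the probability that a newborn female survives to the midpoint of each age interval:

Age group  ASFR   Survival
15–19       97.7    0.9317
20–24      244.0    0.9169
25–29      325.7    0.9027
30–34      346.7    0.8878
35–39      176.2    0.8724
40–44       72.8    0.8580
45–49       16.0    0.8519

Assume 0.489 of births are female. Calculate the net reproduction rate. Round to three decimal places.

Proportion female at birth = 0.489.
Weighting each age-specific rate by interval width and survival:
  15–19: 5 × 97.7/1000 × 0.9317 = 0.45514
  20–24: 5 × 244.0/1000 × 0.9169 = 1.11862
  25–29: 5 × 325.7/1000 × 0.9027 = 1.47005
  30–34: 5 × 346.7/1000 × 0.8878 = 1.53900
  35–39: 5 × 176.2/1000 × 0.8724 = 0.76858
  40–44: 5 × 72.8/1000 × 0.8580 = 0.31231
  45–49: 5 × 16.0/1000 × 0.8519 = 0.06815
Sum = 5.73185
NRR = 0.489 × 5.73185 = 2.80287

2.803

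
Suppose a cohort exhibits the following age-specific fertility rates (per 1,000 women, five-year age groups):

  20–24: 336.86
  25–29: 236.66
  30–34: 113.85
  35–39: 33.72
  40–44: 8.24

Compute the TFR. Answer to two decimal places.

3.65

Sum of ASFRs = 336.86 + 236.66 + 113.85 + 33.72 + 8.24 = 729.33
TFR = 5 × 729.33 / 1000 = 3.64665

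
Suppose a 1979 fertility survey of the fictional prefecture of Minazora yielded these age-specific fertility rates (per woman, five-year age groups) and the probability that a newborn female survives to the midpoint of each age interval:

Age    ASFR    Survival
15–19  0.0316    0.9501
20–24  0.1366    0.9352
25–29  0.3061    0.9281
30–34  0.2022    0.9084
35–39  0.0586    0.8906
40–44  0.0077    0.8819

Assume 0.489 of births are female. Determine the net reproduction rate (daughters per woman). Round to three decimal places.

Proportion female at birth = 0.489.
Survival-weighted fertility by age (5·fₓ·Sₓ):
  15–19: 5 × 0.0316 × 0.9501 = 0.15012
  20–24: 5 × 0.1366 × 0.9352 = 0.63874
  25–29: 5 × 0.3061 × 0.9281 = 1.42046
  30–34: 5 × 0.2022 × 0.9084 = 0.91839
  35–39: 5 × 0.0586 × 0.8906 = 0.26095
  40–44: 5 × 0.0077 × 0.8819 = 0.03395
Sum = 3.42261
NRR = 0.489 × 3.42261 = 1.67366

1.674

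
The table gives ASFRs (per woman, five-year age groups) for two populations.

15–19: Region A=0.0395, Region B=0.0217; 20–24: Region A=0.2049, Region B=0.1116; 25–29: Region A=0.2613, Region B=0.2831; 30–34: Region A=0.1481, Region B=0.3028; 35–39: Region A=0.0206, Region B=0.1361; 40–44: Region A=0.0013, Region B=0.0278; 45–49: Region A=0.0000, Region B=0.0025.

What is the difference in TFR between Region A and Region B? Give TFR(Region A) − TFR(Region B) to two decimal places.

Region A:
  Sum of ASFRs = 0.0395 + 0.2049 + 0.2613 + 0.1481 + 0.0206 + 0.0013 + 0.0000 = 0.6757
  TFR = 5 × 0.6757 = 3.3785
Region B:
  Sum of ASFRs = 0.0217 + 0.1116 + 0.2831 + 0.3028 + 0.1361 + 0.0278 + 0.0025 = 0.8856
  TFR = 5 × 0.8856 = 4.428
Difference = 3.3785 − 4.428 = -1.0495

-1.05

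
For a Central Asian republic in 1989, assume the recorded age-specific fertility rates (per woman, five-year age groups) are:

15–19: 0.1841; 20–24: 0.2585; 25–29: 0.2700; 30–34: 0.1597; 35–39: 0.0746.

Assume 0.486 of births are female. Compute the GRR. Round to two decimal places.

2.30

Proportion female at birth = 0.486.
Sum of ASFRs = 0.1841 + 0.2585 + 0.2700 + 0.1597 + 0.0746 = 0.9469
TFR = 5 × 0.9469 = 4.7345
GRR = 0.486 × 4.7345 = 2.30097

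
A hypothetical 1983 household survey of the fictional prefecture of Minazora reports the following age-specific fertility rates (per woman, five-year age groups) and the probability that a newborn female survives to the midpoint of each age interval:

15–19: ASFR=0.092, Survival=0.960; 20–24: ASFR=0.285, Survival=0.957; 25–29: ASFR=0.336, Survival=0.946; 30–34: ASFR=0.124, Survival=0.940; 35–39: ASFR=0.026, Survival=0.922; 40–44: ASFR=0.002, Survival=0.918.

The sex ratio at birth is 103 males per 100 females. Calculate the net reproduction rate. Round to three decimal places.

2.023

Proportion female at birth = 100 / (100 + 103) = 0.49261.
Weighting each age-specific rate by interval width and survival:
  15–19: 5 × 0.092 × 0.960 = 0.44160
  20–24: 5 × 0.285 × 0.957 = 1.36373
  25–29: 5 × 0.336 × 0.946 = 1.58928
  30–34: 5 × 0.124 × 0.940 = 0.58280
  35–39: 5 × 0.026 × 0.922 = 0.11986
  40–44: 5 × 0.002 × 0.918 = 0.00918
Sum = 4.10645
NRR = 0.49261 × 4.10645 = 2.02288
With NRR above 1 the population is above replacement fertility.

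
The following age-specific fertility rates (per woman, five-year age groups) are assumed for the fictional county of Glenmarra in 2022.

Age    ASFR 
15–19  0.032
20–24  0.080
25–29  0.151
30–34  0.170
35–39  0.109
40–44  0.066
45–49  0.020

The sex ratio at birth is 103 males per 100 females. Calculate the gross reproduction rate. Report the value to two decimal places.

1.55

Proportion female at birth = 100 / (100 + 103) = 0.49261.
Sum of ASFRs = 0.032 + 0.080 + 0.151 + 0.170 + 0.109 + 0.066 + 0.020 = 0.628
TFR = 5 × 0.628 = 3.14
GRR = 0.49261 × 3.14 = 1.54680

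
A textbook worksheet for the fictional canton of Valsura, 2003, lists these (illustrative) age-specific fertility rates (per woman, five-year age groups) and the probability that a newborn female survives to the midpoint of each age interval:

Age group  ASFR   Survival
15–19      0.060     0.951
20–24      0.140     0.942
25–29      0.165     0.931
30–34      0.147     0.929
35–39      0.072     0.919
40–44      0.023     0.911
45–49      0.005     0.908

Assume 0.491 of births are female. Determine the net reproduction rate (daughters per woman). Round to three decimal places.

1.401

Proportion female at birth = 0.491.
Survival-weighted fertility by age (5·fₓ·Sₓ):
  15–19: 5 × 0.060 × 0.951 = 0.28530
  20–24: 5 × 0.140 × 0.942 = 0.65940
  25–29: 5 × 0.165 × 0.931 = 0.76808
  30–34: 5 × 0.147 × 0.929 = 0.68282
  35–39: 5 × 0.072 × 0.919 = 0.33084
  40–44: 5 × 0.023 × 0.911 = 0.10477
  45–49: 5 × 0.005 × 0.908 = 0.02270
Sum = 2.85391
NRR = 0.491 × 2.85391 = 1.40127
With NRR above 1 the population is above replacement fertility.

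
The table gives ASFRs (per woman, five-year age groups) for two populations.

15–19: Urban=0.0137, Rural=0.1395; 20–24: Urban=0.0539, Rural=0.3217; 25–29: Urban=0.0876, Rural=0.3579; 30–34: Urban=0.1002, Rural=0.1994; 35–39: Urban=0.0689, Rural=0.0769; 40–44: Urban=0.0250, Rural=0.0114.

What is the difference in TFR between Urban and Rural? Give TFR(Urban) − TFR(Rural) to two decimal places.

-3.79

Urban:
  Sum of ASFRs = 0.0137 + 0.0539 + 0.0876 + 0.1002 + 0.0689 + 0.0250 = 0.3493
  TFR = 5 × 0.3493 = 1.7465
Rural:
  Sum of ASFRs = 0.1395 + 0.3217 + 0.3579 + 0.1994 + 0.0769 + 0.0114 = 1.1068
  TFR = 5 × 1.1068 = 5.534
Difference = 1.7465 − 5.534 = -3.7875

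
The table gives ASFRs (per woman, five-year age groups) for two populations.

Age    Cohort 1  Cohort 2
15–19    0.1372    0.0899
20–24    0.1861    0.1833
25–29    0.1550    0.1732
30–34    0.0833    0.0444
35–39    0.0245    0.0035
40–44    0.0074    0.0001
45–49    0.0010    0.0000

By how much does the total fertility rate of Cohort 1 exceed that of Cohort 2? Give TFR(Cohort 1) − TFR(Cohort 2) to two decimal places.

0.50

Cohort 1:
  Sum of ASFRs = 0.1372 + 0.1861 + 0.1550 + 0.0833 + 0.0245 + 0.0074 + 0.0010 = 0.5945
  TFR = 5 × 0.5945 = 2.9725
Cohort 2:
  Sum of ASFRs = 0.0899 + 0.1833 + 0.1732 + 0.0444 + 0.0035 + 0.0001 + 0.0000 = 0.4944
  TFR = 5 × 0.4944 = 2.472
Difference = 2.9725 − 2.472 = 0.5005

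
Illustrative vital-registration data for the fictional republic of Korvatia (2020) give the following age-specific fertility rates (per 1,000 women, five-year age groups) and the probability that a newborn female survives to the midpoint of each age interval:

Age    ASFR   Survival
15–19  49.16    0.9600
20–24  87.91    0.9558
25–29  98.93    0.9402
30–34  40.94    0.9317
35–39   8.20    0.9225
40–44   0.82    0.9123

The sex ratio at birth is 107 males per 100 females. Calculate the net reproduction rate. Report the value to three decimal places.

0.654

Proportion female at birth = 100 / (100 + 107) = 0.48309.
Weighting each age-specific rate by interval width and survival:
  15–19: 5 × 49.16/1000 × 0.9600 = 0.23597
  20–24: 5 × 87.91/1000 × 0.9558 = 0.42012
  25–29: 5 × 98.93/1000 × 0.9402 = 0.46507
  30–34: 5 × 40.94/1000 × 0.9317 = 0.19072
  35–39: 5 × 8.20/1000 × 0.9225 = 0.03782
  40–44: 5 × 0.82/1000 × 0.9123 = 0.00374
Sum = 1.35344
NRR = 0.48309 × 1.35344 = 0.65383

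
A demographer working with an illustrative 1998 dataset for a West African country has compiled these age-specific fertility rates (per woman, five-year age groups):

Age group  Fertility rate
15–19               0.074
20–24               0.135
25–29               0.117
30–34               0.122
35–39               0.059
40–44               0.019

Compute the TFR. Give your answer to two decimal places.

Sum of ASFRs = 0.074 + 0.135 + 0.117 + 0.122 + 0.059 + 0.019 = 0.526
TFR = 5 × 0.526 = 2.63

2.63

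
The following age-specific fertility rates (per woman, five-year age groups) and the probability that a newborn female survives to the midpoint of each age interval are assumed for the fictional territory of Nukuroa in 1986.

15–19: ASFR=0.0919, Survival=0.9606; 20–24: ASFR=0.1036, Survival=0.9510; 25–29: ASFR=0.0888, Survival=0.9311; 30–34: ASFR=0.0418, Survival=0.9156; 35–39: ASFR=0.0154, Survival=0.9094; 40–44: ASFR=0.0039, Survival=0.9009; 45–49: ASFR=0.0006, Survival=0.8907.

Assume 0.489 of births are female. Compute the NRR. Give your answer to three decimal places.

Proportion female at birth = 0.489.
Survival-weighted fertility by age (5·fₓ·Sₓ):
  15–19: 5 × 0.0919 × 0.9606 = 0.44140
  20–24: 5 × 0.1036 × 0.9510 = 0.49262
  25–29: 5 × 0.0888 × 0.9311 = 0.41341
  30–34: 5 × 0.0418 × 0.9156 = 0.19136
  35–39: 5 × 0.0154 × 0.9094 = 0.07002
  40–44: 5 × 0.0039 × 0.9009 = 0.01757
  45–49: 5 × 0.0006 × 0.8907 = 0.00267
Sum = 1.62905
NRR = 0.489 × 1.62905 = 0.79661
An NRR under 1 implies long-run decline under these rates.

0.797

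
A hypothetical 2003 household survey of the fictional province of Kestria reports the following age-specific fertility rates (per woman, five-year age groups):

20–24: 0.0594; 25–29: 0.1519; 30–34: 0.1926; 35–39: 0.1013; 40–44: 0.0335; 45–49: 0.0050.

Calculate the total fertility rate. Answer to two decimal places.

2.72

Sum of ASFRs = 0.0594 + 0.1519 + 0.1926 + 0.1013 + 0.0335 + 0.0050 = 0.5437
TFR = 5 × 0.5437 = 2.7185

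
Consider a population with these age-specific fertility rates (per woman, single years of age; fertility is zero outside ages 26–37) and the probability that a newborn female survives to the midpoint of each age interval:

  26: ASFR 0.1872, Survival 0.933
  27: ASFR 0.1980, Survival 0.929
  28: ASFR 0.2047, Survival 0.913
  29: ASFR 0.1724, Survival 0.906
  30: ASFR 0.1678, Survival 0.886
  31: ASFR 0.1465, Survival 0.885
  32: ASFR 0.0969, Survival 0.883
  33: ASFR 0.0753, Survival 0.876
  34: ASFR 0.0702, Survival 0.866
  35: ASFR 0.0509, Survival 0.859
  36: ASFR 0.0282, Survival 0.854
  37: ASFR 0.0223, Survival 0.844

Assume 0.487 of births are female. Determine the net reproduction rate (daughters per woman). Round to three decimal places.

Proportion female at birth = 0.487.
Per-age-group product (1 × ASFR × survival probability):
  26: 1 × 0.1872 × 0.933 = 0.17466
  27: 1 × 0.1980 × 0.929 = 0.18394
  28: 1 × 0.2047 × 0.913 = 0.18689
  29: 1 × 0.1724 × 0.906 = 0.15619
  30: 1 × 0.1678 × 0.886 = 0.14867
  31: 1 × 0.1465 × 0.885 = 0.12965
  32: 1 × 0.0969 × 0.883 = 0.08556
  33: 1 × 0.0753 × 0.876 = 0.06596
  34: 1 × 0.0702 × 0.866 = 0.06079
  35: 1 × 0.0509 × 0.859 = 0.04372
  36: 1 × 0.0282 × 0.854 = 0.02408
  37: 1 × 0.0223 × 0.844 = 0.01882
Sum = 1.27893
NRR = 0.487 × 1.27893 = 0.62284
With NRR below 1 the population is below replacement fertility.

0.623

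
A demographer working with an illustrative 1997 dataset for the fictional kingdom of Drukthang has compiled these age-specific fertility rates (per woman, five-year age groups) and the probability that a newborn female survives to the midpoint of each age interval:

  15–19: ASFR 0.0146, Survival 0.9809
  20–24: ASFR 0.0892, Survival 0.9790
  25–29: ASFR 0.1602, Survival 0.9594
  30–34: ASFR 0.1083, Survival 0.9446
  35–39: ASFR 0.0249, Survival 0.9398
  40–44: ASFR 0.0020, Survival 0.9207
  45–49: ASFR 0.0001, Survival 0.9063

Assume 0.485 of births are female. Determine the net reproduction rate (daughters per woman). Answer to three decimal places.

0.929

Proportion female at birth = 0.485.
Survival-weighted fertility by age (5·fₓ·Sₓ):
  15–19: 5 × 0.0146 × 0.9809 = 0.07161
  20–24: 5 × 0.0892 × 0.9790 = 0.43663
  25–29: 5 × 0.1602 × 0.9594 = 0.76848
  30–34: 5 × 0.1083 × 0.9446 = 0.51150
  35–39: 5 × 0.0249 × 0.9398 = 0.11701
  40–44: 5 × 0.0020 × 0.9207 = 0.00921
  45–49: 5 × 0.0001 × 0.9063 = 0.00045
Sum = 1.91489
NRR = 0.485 × 1.91489 = 0.92872
An NRR under 1 implies long-run decline under these rates.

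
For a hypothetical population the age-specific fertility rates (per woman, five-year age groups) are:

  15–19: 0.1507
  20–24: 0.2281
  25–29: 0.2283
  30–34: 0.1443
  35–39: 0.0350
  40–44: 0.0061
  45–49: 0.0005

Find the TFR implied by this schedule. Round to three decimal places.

Sum of ASFRs = 0.1507 + 0.2281 + 0.2283 + 0.1443 + 0.0350 + 0.0061 + 0.0005 = 0.7930
TFR = 5 × 0.7930 = 3.965

3.965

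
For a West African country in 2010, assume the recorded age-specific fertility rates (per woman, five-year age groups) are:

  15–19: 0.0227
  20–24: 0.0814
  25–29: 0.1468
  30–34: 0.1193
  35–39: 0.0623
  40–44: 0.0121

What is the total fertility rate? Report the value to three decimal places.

2.223

Sum of ASFRs = 0.0227 + 0.0814 + 0.1468 + 0.1193 + 0.0623 + 0.0121 = 0.4446
TFR = 5 × 0.4446 = 2.223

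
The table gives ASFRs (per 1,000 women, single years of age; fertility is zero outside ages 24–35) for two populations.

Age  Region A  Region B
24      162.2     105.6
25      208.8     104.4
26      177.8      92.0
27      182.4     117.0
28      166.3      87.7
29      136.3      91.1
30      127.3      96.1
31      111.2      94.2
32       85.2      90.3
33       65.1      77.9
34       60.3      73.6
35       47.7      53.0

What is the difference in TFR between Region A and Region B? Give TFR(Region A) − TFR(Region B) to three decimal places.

0.448

Region A:
  Sum of ASFRs = 162.2 + 208.8 + 177.8 + 182.4 + 166.3 + 136.3 + 127.3 + 111.2 + 85.2 + 65.1 + 60.3 + 47.7 = 1530.6
  TFR = 1530.6 / 1000 = 1.5306
Region B:
  Sum of ASFRs = 105.6 + 104.4 + 92.0 + 117.0 + 87.7 + 91.1 + 96.1 + 94.2 + 90.3 + 77.9 + 73.6 + 53.0 = 1082.9
  TFR = 1082.9 / 1000 = 1.0829
Difference = 1.5306 − 1.0829 = 0.4477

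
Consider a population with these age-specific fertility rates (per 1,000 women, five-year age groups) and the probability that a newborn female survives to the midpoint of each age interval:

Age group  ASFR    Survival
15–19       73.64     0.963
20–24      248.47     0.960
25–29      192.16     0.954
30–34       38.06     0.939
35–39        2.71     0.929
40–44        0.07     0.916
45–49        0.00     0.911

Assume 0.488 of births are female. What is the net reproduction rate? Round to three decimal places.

1.296

Proportion female at birth = 0.488.
Weighting each age-specific rate by interval width and survival:
  15–19: 5 × 73.64/1000 × 0.963 = 0.35458
  20–24: 5 × 248.47/1000 × 0.960 = 1.19266
  25–29: 5 × 192.16/1000 × 0.954 = 0.91660
  30–34: 5 × 38.06/1000 × 0.939 = 0.17869
  35–39: 5 × 2.71/1000 × 0.929 = 0.01259
  40–44: 5 × 0.07/1000 × 0.916 = 0.00032
  45–49: 5 × 0.00/1000 × 0.911 = 0.00000
Sum = 2.65544
NRR = 0.488 × 2.65544 = 1.29585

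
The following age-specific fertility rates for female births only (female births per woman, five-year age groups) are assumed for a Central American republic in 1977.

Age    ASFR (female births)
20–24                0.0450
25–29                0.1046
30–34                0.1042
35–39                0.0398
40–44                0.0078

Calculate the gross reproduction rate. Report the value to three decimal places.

Sum of female ASFRs = 0.0450 + 0.1046 + 0.1042 + 0.0398 + 0.0078 = 0.3014
GRR = 5 × 0.3014 = 1.507

1.507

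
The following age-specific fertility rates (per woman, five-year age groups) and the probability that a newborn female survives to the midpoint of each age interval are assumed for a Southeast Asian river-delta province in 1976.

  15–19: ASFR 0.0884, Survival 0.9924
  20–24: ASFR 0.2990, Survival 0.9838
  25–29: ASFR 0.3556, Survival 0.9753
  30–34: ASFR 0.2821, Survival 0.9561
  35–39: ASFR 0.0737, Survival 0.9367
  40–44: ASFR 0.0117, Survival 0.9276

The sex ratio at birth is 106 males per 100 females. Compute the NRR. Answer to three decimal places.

2.617

Proportion female at birth = 100 / (100 + 106) = 0.48544.
Per-age-group product (5 × ASFR × survival probability):
  15–19: 5 × 0.0884 × 0.9924 = 0.43864
  20–24: 5 × 0.2990 × 0.9838 = 1.47078
  25–29: 5 × 0.3556 × 0.9753 = 1.73408
  30–34: 5 × 0.2821 × 0.9561 = 1.34858
  35–39: 5 × 0.0737 × 0.9367 = 0.34517
  40–44: 5 × 0.0117 × 0.9276 = 0.05426
Sum = 5.39151
NRR = 0.48544 × 5.39151 = 2.61725
With NRR above 1 the population is above replacement fertility.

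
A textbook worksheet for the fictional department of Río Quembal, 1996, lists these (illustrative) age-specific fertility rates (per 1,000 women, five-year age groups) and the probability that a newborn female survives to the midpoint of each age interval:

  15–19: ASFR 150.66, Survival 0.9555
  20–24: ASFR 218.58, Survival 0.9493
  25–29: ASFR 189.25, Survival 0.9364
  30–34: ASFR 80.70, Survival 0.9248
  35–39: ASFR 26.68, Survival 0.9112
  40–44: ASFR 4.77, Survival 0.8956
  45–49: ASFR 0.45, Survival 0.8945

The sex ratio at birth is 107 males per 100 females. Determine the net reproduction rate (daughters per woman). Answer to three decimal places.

1.527

Proportion female at birth = 100 / (100 + 107) = 0.48309.
Survival-weighted fertility by age (5·fₓ·Sₓ):
  15–19: 5 × 150.66/1000 × 0.9555 = 0.71978
  20–24: 5 × 218.58/1000 × 0.9493 = 1.03749
  25–29: 5 × 189.25/1000 × 0.9364 = 0.88607
  30–34: 5 × 80.70/1000 × 0.9248 = 0.37316
  35–39: 5 × 26.68/1000 × 0.9112 = 0.12155
  40–44: 5 × 4.77/1000 × 0.8956 = 0.02136
  45–49: 5 × 0.45/1000 × 0.8945 = 0.00201
Sum = 3.16142
NRR = 0.48309 × 3.16142 = 1.52725
An NRR exceeding 1 indicates intrinsic growth under these rates.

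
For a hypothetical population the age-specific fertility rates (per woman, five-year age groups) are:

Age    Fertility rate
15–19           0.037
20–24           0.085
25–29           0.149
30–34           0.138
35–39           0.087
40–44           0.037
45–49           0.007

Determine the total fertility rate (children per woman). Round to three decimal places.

Sum of ASFRs = 0.037 + 0.085 + 0.149 + 0.138 + 0.087 + 0.037 + 0.007 = 0.540
TFR = 5 × 0.540 = 2.7

2.700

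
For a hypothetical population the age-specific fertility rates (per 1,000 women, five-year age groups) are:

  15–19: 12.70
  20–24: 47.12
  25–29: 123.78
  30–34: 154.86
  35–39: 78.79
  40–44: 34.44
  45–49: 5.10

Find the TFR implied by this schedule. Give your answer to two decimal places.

Sum of ASFRs = 12.70 + 47.12 + 123.78 + 154.86 + 78.79 + 34.44 + 5.10 = 456.79
TFR = 5 × 456.79 / 1000 = 2.28395

2.28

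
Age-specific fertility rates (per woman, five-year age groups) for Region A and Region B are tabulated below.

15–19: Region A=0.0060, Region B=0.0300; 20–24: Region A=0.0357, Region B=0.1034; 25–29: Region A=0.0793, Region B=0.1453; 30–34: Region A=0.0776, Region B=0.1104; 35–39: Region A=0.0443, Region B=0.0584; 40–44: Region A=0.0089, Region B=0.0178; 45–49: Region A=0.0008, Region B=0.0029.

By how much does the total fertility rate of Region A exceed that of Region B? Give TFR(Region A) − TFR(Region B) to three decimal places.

-1.078

Region A:
  Sum of ASFRs = 0.0060 + 0.0357 + 0.0793 + 0.0776 + 0.0443 + 0.0089 + 0.0008 = 0.2526
  TFR = 5 × 0.2526 = 1.263
Region B:
  Sum of ASFRs = 0.0300 + 0.1034 + 0.1453 + 0.1104 + 0.0584 + 0.0178 + 0.0029 = 0.4682
  TFR = 5 × 0.4682 = 2.341
Difference = 1.263 − 2.341 = -1.078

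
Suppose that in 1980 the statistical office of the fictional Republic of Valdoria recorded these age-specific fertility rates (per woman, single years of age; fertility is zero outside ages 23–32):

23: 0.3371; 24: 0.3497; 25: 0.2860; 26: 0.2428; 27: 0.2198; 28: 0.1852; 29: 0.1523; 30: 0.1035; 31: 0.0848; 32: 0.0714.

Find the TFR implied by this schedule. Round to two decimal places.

Sum of ASFRs = 0.3371 + 0.3497 + 0.2860 + 0.2428 + 0.2198 + 0.1852 + 0.1523 + 0.1035 + 0.0848 + 0.0714 = 2.0326
TFR = 2.0326

2.03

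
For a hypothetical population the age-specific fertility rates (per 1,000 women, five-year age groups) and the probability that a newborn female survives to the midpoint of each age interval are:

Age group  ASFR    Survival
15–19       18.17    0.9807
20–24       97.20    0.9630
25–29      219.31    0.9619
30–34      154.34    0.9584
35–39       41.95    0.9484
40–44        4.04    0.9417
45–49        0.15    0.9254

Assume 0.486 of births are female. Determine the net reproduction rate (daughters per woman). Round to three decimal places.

1.249

Proportion female at birth = 0.486.
Survival-weighted fertility by age (5·fₓ·Sₓ):
  15–19: 5 × 18.17/1000 × 0.9807 = 0.08910
  20–24: 5 × 97.20/1000 × 0.9630 = 0.46802
  25–29: 5 × 219.31/1000 × 0.9619 = 1.05477
  30–34: 5 × 154.34/1000 × 0.9584 = 0.73960
  35–39: 5 × 41.95/1000 × 0.9484 = 0.19893
  40–44: 5 × 4.04/1000 × 0.9417 = 0.01902
  45–49: 5 × 0.15/1000 × 0.9254 = 0.00069
Sum = 2.57013
NRR = 0.486 × 2.57013 = 1.24908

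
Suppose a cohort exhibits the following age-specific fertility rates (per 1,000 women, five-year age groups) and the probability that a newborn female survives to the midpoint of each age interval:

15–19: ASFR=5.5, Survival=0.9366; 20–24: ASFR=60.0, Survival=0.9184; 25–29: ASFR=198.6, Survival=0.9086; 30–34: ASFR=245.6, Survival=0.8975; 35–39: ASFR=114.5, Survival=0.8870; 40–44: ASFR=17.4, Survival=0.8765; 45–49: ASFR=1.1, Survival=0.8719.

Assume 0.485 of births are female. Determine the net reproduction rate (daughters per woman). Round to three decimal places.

Proportion female at birth = 0.485.
Survival-weighted fertility by age (5·fₓ·Sₓ):
  15–19: 5 × 5.5/1000 × 0.9366 = 0.02576
  20–24: 5 × 60.0/1000 × 0.9184 = 0.27552
  25–29: 5 × 198.6/1000 × 0.9086 = 0.90224
  30–34: 5 × 245.6/1000 × 0.8975 = 1.10213
  35–39: 5 × 114.5/1000 × 0.8870 = 0.50781
  40–44: 5 × 17.4/1000 × 0.8765 = 0.07626
  45–49: 5 × 1.1/1000 × 0.8719 = 0.00480
Sum = 2.89452
NRR = 0.485 × 2.89452 = 1.40384

1.404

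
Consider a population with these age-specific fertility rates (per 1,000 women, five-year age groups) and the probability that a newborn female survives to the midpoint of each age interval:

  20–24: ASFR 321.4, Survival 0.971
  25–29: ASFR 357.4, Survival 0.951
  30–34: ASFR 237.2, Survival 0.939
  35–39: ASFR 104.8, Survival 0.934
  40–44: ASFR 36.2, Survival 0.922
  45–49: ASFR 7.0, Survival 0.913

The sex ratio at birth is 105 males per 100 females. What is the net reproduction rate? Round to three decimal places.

2.469

Proportion female at birth = 100 / (100 + 105) = 0.48780.
Survival-weighted fertility by age (5·fₓ·Sₓ):
  20–24: 5 × 321.4/1000 × 0.971 = 1.56040
  25–29: 5 × 357.4/1000 × 0.951 = 1.69944
  30–34: 5 × 237.2/1000 × 0.939 = 1.11365
  35–39: 5 × 104.8/1000 × 0.934 = 0.48942
  40–44: 5 × 36.2/1000 × 0.922 = 0.16688
  45–49: 5 × 7.0/1000 × 0.913 = 0.03196
Sum = 5.06175
NRR = 0.48780 × 5.06175 = 2.46912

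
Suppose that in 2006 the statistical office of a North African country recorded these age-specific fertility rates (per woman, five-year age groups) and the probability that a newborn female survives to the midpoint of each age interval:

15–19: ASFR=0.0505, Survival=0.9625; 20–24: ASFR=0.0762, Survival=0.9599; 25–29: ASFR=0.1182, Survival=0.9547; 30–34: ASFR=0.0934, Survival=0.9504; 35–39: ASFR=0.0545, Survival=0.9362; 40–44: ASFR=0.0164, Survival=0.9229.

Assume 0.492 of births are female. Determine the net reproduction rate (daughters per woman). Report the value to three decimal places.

Proportion female at birth = 0.492.
Each age group contributes 5 × ASFR × survival:
  15–19: 5 × 0.0505 × 0.9625 = 0.24303
  20–24: 5 × 0.0762 × 0.9599 = 0.36572
  25–29: 5 × 0.1182 × 0.9547 = 0.56423
  30–34: 5 × 0.0934 × 0.9504 = 0.44384
  35–39: 5 × 0.0545 × 0.9362 = 0.25511
  40–44: 5 × 0.0164 × 0.9229 = 0.07568
Sum = 1.94761
NRR = 0.492 × 1.94761 = 0.95822
NRR < 1, so the cohort does not fully replace itself.

0.958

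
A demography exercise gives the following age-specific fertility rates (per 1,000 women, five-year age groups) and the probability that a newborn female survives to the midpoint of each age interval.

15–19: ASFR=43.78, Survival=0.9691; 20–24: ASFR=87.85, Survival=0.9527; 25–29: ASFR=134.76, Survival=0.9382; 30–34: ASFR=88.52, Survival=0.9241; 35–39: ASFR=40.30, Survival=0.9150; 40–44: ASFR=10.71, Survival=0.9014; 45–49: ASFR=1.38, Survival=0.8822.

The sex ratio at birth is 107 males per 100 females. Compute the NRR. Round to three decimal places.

0.923

Proportion female at birth = 100 / (100 + 107) = 0.48309.
Weighting each age-specific rate by interval width and survival:
  15–19: 5 × 43.78/1000 × 0.9691 = 0.21214
  20–24: 5 × 87.85/1000 × 0.9527 = 0.41847
  25–29: 5 × 134.76/1000 × 0.9382 = 0.63216
  30–34: 5 × 88.52/1000 × 0.9241 = 0.40901
  35–39: 5 × 40.30/1000 × 0.9150 = 0.18437
  40–44: 5 × 10.71/1000 × 0.9014 = 0.04827
  45–49: 5 × 1.38/1000 × 0.8822 = 0.00609
Sum = 1.91051
NRR = 0.48309 × 1.91051 = 0.92295
With NRR below 1 the population is below replacement fertility.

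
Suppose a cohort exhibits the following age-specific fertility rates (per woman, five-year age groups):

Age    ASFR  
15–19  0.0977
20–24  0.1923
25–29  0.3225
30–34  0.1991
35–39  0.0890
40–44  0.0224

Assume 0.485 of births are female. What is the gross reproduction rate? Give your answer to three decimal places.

2.238

Proportion female at birth = 0.485.
Sum of ASFRs = 0.0977 + 0.1923 + 0.3225 + 0.1991 + 0.0890 + 0.0224 = 0.9230
TFR = 5 × 0.9230 = 4.615
GRR = 0.485 × 4.615 = 2.23828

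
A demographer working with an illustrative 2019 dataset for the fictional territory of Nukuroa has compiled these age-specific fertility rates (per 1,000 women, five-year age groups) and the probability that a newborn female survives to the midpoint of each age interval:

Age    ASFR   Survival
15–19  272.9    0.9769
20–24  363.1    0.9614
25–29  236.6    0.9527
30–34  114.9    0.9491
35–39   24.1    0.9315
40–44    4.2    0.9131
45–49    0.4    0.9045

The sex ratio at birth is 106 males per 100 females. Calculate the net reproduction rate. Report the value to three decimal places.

2.371

Proportion female at birth = 100 / (100 + 106) = 0.48544.
Survival-weighted fertility by age (5·fₓ·Sₓ):
  15–19: 5 × 272.9/1000 × 0.9769 = 1.33298
  20–24: 5 × 363.1/1000 × 0.9614 = 1.74542
  25–29: 5 × 236.6/1000 × 0.9527 = 1.12704
  30–34: 5 × 114.9/1000 × 0.9491 = 0.54526
  35–39: 5 × 24.1/1000 × 0.9315 = 0.11225
  40–44: 5 × 4.2/1000 × 0.9131 = 0.01918
  45–49: 5 × 0.4/1000 × 0.9045 = 0.00181
Sum = 4.88394
NRR = 0.48544 × 4.88394 = 2.37086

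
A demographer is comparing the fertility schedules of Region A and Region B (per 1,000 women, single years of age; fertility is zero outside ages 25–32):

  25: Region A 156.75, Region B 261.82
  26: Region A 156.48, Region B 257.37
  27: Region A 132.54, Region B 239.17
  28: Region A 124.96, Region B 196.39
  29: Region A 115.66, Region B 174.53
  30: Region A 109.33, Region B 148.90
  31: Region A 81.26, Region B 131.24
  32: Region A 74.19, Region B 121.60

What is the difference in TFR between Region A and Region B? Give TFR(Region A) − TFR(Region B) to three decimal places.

Region A:
  Sum of ASFRs = 156.75 + 156.48 + 132.54 + 124.96 + 115.66 + 109.33 + 81.26 + 74.19 = 951.17
  TFR = 951.17 / 1000 = 0.95117
Region B:
  Sum of ASFRs = 261.82 + 257.37 + 239.17 + 196.39 + 174.53 + 148.90 + 131.24 + 121.60 = 1531.02
  TFR = 1531.02 / 1000 = 1.53102
Difference = 0.95117 − 1.53102 = -0.57985

-0.580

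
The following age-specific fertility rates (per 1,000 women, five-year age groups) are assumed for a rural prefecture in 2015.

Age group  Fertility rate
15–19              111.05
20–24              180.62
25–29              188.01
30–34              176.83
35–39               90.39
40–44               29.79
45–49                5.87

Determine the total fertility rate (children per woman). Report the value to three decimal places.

3.913

Sum of ASFRs = 111.05 + 180.62 + 188.01 + 176.83 + 90.39 + 29.79 + 5.87 = 782.56
TFR = 5 × 782.56 / 1000 = 3.9128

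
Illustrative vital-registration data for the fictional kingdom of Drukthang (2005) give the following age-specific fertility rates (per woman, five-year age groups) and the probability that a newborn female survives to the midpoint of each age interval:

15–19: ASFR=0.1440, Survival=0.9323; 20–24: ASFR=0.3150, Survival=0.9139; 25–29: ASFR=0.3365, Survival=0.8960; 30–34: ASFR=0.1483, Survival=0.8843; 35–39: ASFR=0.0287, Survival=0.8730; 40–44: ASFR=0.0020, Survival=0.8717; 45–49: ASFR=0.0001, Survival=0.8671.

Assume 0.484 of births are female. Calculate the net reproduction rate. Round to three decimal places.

2.134

Proportion female at birth = 0.484.
Per-age-group product (5 × ASFR × survival probability):
  15–19: 5 × 0.1440 × 0.9323 = 0.67126
  20–24: 5 × 0.3150 × 0.9139 = 1.43939
  25–29: 5 × 0.3365 × 0.8960 = 1.50752
  30–34: 5 × 0.1483 × 0.8843 = 0.65571
  35–39: 5 × 0.0287 × 0.8730 = 0.12528
  40–44: 5 × 0.0020 × 0.8717 = 0.00872
  45–49: 5 × 0.0001 × 0.8671 = 0.00043
Sum = 4.40831
NRR = 0.484 × 4.40831 = 2.13362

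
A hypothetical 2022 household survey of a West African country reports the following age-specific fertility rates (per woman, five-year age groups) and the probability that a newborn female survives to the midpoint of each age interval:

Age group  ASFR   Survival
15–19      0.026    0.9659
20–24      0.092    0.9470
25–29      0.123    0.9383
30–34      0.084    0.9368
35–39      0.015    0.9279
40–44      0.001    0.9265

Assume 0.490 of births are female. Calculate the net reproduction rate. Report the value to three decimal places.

Proportion female at birth = 0.490.
Survival-weighted fertility by age (5·fₓ·Sₓ):
  15–19: 5 × 0.026 × 0.9659 = 0.12557
  20–24: 5 × 0.092 × 0.9470 = 0.43562
  25–29: 5 × 0.123 × 0.9383 = 0.57705
  30–34: 5 × 0.084 × 0.9368 = 0.39346
  35–39: 5 × 0.015 × 0.9279 = 0.06959
  40–44: 5 × 0.001 × 0.9265 = 0.00463
Sum = 1.60592
NRR = 0.490 × 1.60592 = 0.78690

0.787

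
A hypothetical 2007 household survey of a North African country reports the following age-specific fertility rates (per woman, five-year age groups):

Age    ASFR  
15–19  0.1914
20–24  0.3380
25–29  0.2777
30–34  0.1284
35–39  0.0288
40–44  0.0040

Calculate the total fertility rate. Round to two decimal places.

Sum of ASFRs = 0.1914 + 0.3380 + 0.2777 + 0.1284 + 0.0288 + 0.0040 = 0.9683
TFR = 5 × 0.9683 = 4.8415

4.84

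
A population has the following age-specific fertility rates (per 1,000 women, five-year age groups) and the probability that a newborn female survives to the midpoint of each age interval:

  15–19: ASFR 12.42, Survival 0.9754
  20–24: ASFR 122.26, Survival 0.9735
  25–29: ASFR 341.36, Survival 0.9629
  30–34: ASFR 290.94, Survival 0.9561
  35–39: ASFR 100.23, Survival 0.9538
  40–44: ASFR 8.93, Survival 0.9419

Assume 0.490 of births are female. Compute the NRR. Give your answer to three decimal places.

Proportion female at birth = 0.490.
Each age group contributes 5 × ASFR × survival:
  15–19: 5 × 12.42/1000 × 0.9754 = 0.06057
  20–24: 5 × 122.26/1000 × 0.9735 = 0.59510
  25–29: 5 × 341.36/1000 × 0.9629 = 1.64348
  30–34: 5 × 290.94/1000 × 0.9561 = 1.39084
  35–39: 5 × 100.23/1000 × 0.9538 = 0.47800
  40–44: 5 × 8.93/1000 × 0.9419 = 0.04206
Sum = 4.21005
NRR = 0.490 × 4.21005 = 2.06292

2.063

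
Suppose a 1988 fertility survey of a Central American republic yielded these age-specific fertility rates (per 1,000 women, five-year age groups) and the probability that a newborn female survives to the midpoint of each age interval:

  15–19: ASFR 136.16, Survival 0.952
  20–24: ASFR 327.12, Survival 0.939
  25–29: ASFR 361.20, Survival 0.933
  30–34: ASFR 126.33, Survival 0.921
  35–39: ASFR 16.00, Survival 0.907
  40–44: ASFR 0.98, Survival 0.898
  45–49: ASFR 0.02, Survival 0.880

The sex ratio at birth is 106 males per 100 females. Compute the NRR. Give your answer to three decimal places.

Proportion female at birth = 100 / (100 + 106) = 0.48544.
Each age group contributes 5 × ASFR × survival:
  15–19: 5 × 136.16/1000 × 0.952 = 0.64812
  20–24: 5 × 327.12/1000 × 0.939 = 1.53583
  25–29: 5 × 361.20/1000 × 0.933 = 1.68500
  30–34: 5 × 126.33/1000 × 0.921 = 0.58175
  35–39: 5 × 16.00/1000 × 0.907 = 0.07256
  40–44: 5 × 0.98/1000 × 0.898 = 0.00440
  45–49: 5 × 0.02/1000 × 0.880 = 0.00009
Sum = 4.52775
NRR = 0.48544 × 4.52775 = 2.19795

2.198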